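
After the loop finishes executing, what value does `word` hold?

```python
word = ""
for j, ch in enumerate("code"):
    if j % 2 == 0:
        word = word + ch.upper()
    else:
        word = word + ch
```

Let's trace through this code step by step.

Initialize: word = ''
Entering loop: for j, ch in enumerate("code"):
After iteration 1: j = 0, ch = 'c', word = 'C'
After iteration 2: j = 1, ch = 'o', word = 'Co'
After iteration 3: j = 2, ch = 'd', word = 'CoD'
After iteration 4: j = 3, ch = 'e', word = 'CoDe'
Loop ends.

Final answer: 'CoDe'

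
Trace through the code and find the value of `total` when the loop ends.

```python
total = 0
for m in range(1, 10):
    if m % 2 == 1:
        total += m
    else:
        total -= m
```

Let's trace through this code step by step.

Initialize: total = 0
Entering loop: for m in range(1, 10):
After iteration 1: m = 1, total = 1
After iteration 2: m = 2, total = -1
After iteration 3: m = 3, total = 2
After iteration 4: m = 4, total = -2
After iteration 5: m = 5, total = 3
After iteration 6: m = 6, total = -3
After iteration 7: m = 7, total = 4
After iteration 8: m = 8, total = -4
After iteration 9: m = 9, total = 5
Loop ends.

Final answer: 5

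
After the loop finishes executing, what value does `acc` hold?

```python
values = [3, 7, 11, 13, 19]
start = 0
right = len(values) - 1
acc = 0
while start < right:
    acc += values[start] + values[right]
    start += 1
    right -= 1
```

Let's trace through this code step by step.

Initialize: values = [3, 7, 11, 13, 19]
Initialize: start = 0
Initialize: right = 4
Initialize: acc = 0
Entering loop: while start < right:
After iteration 1: start = 1, right = 3, acc = 22
After iteration 2: start = 2, right = 2, acc = 42
Loop ends.

Final answer: 42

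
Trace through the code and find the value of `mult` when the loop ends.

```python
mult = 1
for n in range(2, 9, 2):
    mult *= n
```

Let's trace through this code step by step.

Initialize: mult = 1
Entering loop: for n in range(2, 9, 2):
After iteration 1: n = 2, mult = 2
After iteration 2: n = 4, mult = 8
After iteration 3: n = 6, mult = 48
After iteration 4: n = 8, mult = 384
Loop ends.

Final answer: 384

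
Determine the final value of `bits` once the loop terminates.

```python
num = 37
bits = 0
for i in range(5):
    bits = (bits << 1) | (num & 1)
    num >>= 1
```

Let's trace through this code step by step.

Initialize: num = 37
Initialize: bits = 0
Entering loop: for i in range(5):
After iteration 1: i = 0, num = 18, bits = 1
After iteration 2: i = 1, num = 9, bits = 2
After iteration 3: i = 2, num = 4, bits = 5
After iteration 4: i = 3, num = 2, bits = 10
After iteration 5: i = 4, num = 1, bits = 20
Loop ends.

Final answer: 20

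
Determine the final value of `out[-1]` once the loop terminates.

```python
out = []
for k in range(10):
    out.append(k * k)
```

Let's trace through this code step by step.

Initialize: out = []
Entering loop: for k in range(10):
After iteration 1: k = 0, out = [0]
After iteration 2: k = 1, out = [0, 1]
After iteration 3: k = 2, out = [0, 1, 4]
After iteration 4: k = 3, out = [0, 1, 4, 9]
After iteration 5: k = 4, out = [0, 1, 4, 9, 16]
After iteration 6: k = 5, out = [0, 1, 4, 9, 16, 25]
After iteration 7: k = 6, out = [0, 1, 4, 9, 16, 25, 36]
After iteration 8: k = 7, out = [0, 1, 4, 9, 16, 25, 36, 49]
After iteration 9: k = 8, out = [0, 1, 4, 9, 16, 25, 36, 49, 64]
After iteration 10: k = 9, out = [0, 1, 4, 9, 16, 25, 36, 49, 64, 81]
Loop ends.
out[-1] = 81

Final answer: 81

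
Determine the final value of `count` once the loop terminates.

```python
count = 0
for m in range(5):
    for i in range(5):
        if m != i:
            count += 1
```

Let's trace through this code step by step.

Initialize: count = 0
Entering loop: for m in range(5):
After iteration 1: m = 0, count = 4
After iteration 2: m = 1, count = 8
After iteration 3: m = 2, count = 12
After iteration 4: m = 3, count = 16
After iteration 5: m = 4, count = 20
Loop ends.

Final answer: 20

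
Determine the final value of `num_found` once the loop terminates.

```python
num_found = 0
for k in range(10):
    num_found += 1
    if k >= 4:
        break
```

Let's trace through this code step by step.

Initialize: num_found = 0
Entering loop: for k in range(10):
After iteration 1: k = 0, num_found = 1
After iteration 2: k = 1, num_found = 2
After iteration 3: k = 2, num_found = 3
After iteration 4: k = 3, num_found = 4
After iteration 5: k = 4, num_found = 5
Loop ends.

Final answer: 5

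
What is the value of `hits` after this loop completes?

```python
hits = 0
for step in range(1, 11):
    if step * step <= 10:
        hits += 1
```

Let's trace through this code step by step.

Initialize: hits = 0
Entering loop: for step in range(1, 11):
After iteration 1: step = 1, hits = 1
After iteration 2: step = 2, hits = 2
After iteration 3: step = 3, hits = 3
After iteration 4: step = 4, hits = 3
After iteration 5: step = 5, hits = 3
After iteration 6: step = 6, hits = 3
After iteration 7: step = 7, hits = 3
After iteration 8: step = 8, hits = 3
After iteration 9: step = 9, hits = 3
After iteration 10: step = 10, hits = 3
Loop ends.

Final answer: 3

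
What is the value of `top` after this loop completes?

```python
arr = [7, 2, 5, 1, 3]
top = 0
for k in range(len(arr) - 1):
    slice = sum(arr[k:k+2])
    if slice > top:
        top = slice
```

Let's trace through this code step by step.

Initialize: arr = [7, 2, 5, 1, 3]
Initialize: top = 0
Entering loop: for k in range(len(arr) - 1):
After iteration 1: k = 0, top = 9, slice = 9
After iteration 2: k = 1, top = 9, slice = 7
After iteration 3: k = 2, top = 9, slice = 6
After iteration 4: k = 3, top = 9, slice = 4
Loop ends.

Final answer: 9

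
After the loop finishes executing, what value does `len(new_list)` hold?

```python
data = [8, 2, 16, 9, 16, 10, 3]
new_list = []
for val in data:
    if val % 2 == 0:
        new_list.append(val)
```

Let's trace through this code step by step.

Initialize: data = [8, 2, 16, 9, 16, 10, 3]
Initialize: new_list = []
Entering loop: for val in data:
After iteration 1: val = 8, new_list = [8]
After iteration 2: val = 2, new_list = [8, 2]
After iteration 3: val = 16, new_list = [8, 2, 16]
After iteration 4: val = 9, new_list = [8, 2, 16]
After iteration 5: val = 16, new_list = [8, 2, 16, 16]
After iteration 6: val = 10, new_list = [8, 2, 16, 16, 10]
After iteration 7: val = 3, new_list = [8, 2, 16, 16, 10]
Loop ends.
len(new_list) = 5

Final answer: 5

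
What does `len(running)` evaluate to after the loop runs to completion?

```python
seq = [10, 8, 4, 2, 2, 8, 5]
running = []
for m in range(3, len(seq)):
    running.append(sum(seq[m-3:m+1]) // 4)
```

Let's trace through this code step by step.

Initialize: seq = [10, 8, 4, 2, 2, 8, 5]
Initialize: running = []
Entering loop: for m in range(3, len(seq)):
After iteration 1: m = 3, running = [6]
After iteration 2: m = 4, running = [6, 4]
After iteration 3: m = 5, running = [6, 4, 4]
After iteration 4: m = 6, running = [6, 4, 4, 4]
Loop ends.
len(running) = 4

Final answer: 4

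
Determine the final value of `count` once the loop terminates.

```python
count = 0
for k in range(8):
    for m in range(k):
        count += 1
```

Let's trace through this code step by step.

Initialize: count = 0
Entering loop: for k in range(8):
After iteration 1: k = 0, count = 0
After iteration 2: k = 1, count = 1, m = 0
After iteration 3: k = 2, count = 3, m = 1
After iteration 4: k = 3, count = 6, m = 2
After iteration 5: k = 4, count = 10, m = 3
After iteration 6: k = 5, count = 15, m = 4
After iteration 7: k = 6, count = 21, m = 5
After iteration 8: k = 7, count = 28, m = 6
Loop ends.

Final answer: 28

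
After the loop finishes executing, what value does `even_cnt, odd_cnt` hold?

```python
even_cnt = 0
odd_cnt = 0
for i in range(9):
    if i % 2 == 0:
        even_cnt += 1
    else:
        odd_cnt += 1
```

Let's trace through this code step by step.

Initialize: even_cnt = 0
Initialize: odd_cnt = 0
Entering loop: for i in range(9):
After iteration 1: i = 0, even_cnt = 1, odd_cnt = 0
After iteration 2: i = 1, even_cnt = 1, odd_cnt = 1
After iteration 3: i = 2, even_cnt = 2, odd_cnt = 1
After iteration 4: i = 3, even_cnt = 2, odd_cnt = 2
After iteration 5: i = 4, even_cnt = 3, odd_cnt = 2
After iteration 6: i = 5, even_cnt = 3, odd_cnt = 3
After iteration 7: i = 6, even_cnt = 4, odd_cnt = 3
After iteration 8: i = 7, even_cnt = 4, odd_cnt = 4
After iteration 9: i = 8, even_cnt = 5, odd_cnt = 4
Loop ends.

Final answer: 5, 4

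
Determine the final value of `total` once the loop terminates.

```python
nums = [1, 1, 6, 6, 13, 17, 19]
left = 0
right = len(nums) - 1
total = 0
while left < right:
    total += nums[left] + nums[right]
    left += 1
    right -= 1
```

Let's trace through this code step by step.

Initialize: nums = [1, 1, 6, 6, 13, 17, 19]
Initialize: left = 0
Initialize: right = 6
Initialize: total = 0
Entering loop: while left < right:
After iteration 1: left = 1, right = 5, total = 20
After iteration 2: left = 2, right = 4, total = 38
After iteration 3: left = 3, right = 3, total = 57
Loop ends.

Final answer: 57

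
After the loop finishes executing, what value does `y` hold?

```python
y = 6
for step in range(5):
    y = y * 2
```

Let's trace through this code step by step.

Initialize: y = 6
Entering loop: for step in range(5):
After iteration 1: step = 0, y = 12
After iteration 2: step = 1, y = 24
After iteration 3: step = 2, y = 48
After iteration 4: step = 3, y = 96
After iteration 5: step = 4, y = 192
Loop ends.

Final answer: 192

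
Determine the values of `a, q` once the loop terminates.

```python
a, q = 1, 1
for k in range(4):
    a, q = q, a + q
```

Let's trace through this code step by step.

Initialize: a = 1
Initialize: q = 1
Entering loop: for k in range(4):
After iteration 1: k = 0, a = 1, q = 2
After iteration 2: k = 1, a = 2, q = 3
After iteration 3: k = 2, a = 3, q = 5
After iteration 4: k = 3, a = 5, q = 8
Loop ends.

Final answer: 5, 8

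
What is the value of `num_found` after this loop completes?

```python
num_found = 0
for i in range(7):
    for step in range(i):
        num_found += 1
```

Let's trace through this code step by step.

Initialize: num_found = 0
Entering loop: for i in range(7):
After iteration 1: i = 0, num_found = 0
After iteration 2: i = 1, num_found = 1, step = 0
After iteration 3: i = 2, num_found = 3, step = 1
After iteration 4: i = 3, num_found = 6, step = 2
After iteration 5: i = 4, num_found = 10, step = 3
After iteration 6: i = 5, num_found = 15, step = 4
After iteration 7: i = 6, num_found = 21, step = 5
Loop ends.

Final answer: 21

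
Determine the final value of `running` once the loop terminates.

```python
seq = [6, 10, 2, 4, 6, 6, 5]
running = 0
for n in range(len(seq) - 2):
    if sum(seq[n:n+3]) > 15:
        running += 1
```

Let's trace through this code step by step.

Initialize: seq = [6, 10, 2, 4, 6, 6, 5]
Initialize: running = 0
Entering loop: for n in range(len(seq) - 2):
After iteration 1: n = 0, running = 1
After iteration 2: n = 1, running = 2
After iteration 3: n = 2, running = 2
After iteration 4: n = 3, running = 3
After iteration 5: n = 4, running = 4
Loop ends.

Final answer: 4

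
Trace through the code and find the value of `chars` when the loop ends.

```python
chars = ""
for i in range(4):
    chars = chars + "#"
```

Let's trace through this code step by step.

Initialize: chars = ''
Entering loop: for i in range(4):
After iteration 1: i = 0, chars = '#'
After iteration 2: i = 1, chars = '##'
After iteration 3: i = 2, chars = '###'
After iteration 4: i = 3, chars = '####'
Loop ends.

Final answer: '####'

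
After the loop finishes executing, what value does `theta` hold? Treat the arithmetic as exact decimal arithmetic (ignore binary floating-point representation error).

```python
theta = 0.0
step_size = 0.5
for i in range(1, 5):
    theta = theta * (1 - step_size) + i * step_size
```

Let's trace through this code step by step.

Initialize: theta = 0.0
Initialize: step_size = 0.5
Entering loop: for i in range(1, 5):
After iteration 1: i = 1, theta = 0.5
After iteration 2: i = 2, theta = 1.25
After iteration 3: i = 3, theta = 2.125
After iteration 4: i = 4, theta = 3.0625
Loop ends.

Final answer: 3.0625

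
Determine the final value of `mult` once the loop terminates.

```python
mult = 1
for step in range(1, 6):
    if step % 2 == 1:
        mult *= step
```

Let's trace through this code step by step.

Initialize: mult = 1
Entering loop: for step in range(1, 6):
After iteration 1: step = 1, mult = 1
After iteration 2: step = 2, mult = 1
After iteration 3: step = 3, mult = 3
After iteration 4: step = 4, mult = 3
After iteration 5: step = 5, mult = 15
Loop ends.

Final answer: 15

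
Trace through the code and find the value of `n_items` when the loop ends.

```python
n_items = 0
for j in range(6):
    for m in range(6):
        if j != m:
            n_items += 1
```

Let's trace through this code step by step.

Initialize: n_items = 0
Entering loop: for j in range(6):
After iteration 1: j = 0, n_items = 5
After iteration 2: j = 1, n_items = 10
After iteration 3: j = 2, n_items = 15
After iteration 4: j = 3, n_items = 20
After iteration 5: j = 4, n_items = 25
After iteration 6: j = 5, n_items = 30
Loop ends.

Final answer: 30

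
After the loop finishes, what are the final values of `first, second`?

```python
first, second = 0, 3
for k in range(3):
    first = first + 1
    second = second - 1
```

Let's trace through this code step by step.

Initialize: first = 0
Initialize: second = 3
Entering loop: for k in range(3):
After iteration 1: k = 0, first = 1, second = 2
After iteration 2: k = 1, first = 2, second = 1
After iteration 3: k = 2, first = 3, second = 0
Loop ends.

Final answer: 3, 0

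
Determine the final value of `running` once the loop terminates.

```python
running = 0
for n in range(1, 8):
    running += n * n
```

Let's trace through this code step by step.

Initialize: running = 0
Entering loop: for n in range(1, 8):
After iteration 1: n = 1, running = 1
After iteration 2: n = 2, running = 5
After iteration 3: n = 3, running = 14
After iteration 4: n = 4, running = 30
After iteration 5: n = 5, running = 55
After iteration 6: n = 6, running = 91
After iteration 7: n = 7, running = 140
Loop ends.

Final answer: 140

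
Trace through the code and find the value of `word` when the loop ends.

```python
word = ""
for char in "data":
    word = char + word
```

Let's trace through this code step by step.

Initialize: word = ''
Entering loop: for char in "data":
After iteration 1: char = 'd', word = 'd'
After iteration 2: char = 'a', word = 'ad'
After iteration 3: char = 't', word = 'tad'
After iteration 4: char = 'a', word = 'atad'
Loop ends.

Final answer: 'atad'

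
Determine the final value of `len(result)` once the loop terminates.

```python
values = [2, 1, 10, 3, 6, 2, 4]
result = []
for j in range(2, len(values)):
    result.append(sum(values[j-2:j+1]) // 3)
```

Let's trace through this code step by step.

Initialize: values = [2, 1, 10, 3, 6, 2, 4]
Initialize: result = []
Entering loop: for j in range(2, len(values)):
After iteration 1: j = 2, result = [4]
After iteration 2: j = 3, result = [4, 4]
After iteration 3: j = 4, result = [4, 4, 6]
After iteration 4: j = 5, result = [4, 4, 6, 3]
After iteration 5: j = 6, result = [4, 4, 6, 3, 4]
Loop ends.
len(result) = 5

Final answer: 5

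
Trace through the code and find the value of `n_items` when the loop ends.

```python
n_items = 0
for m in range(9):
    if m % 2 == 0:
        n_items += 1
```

Let's trace through this code step by step.

Initialize: n_items = 0
Entering loop: for m in range(9):
After iteration 1: m = 0, n_items = 1
After iteration 2: m = 1, n_items = 1
After iteration 3: m = 2, n_items = 2
After iteration 4: m = 3, n_items = 2
After iteration 5: m = 4, n_items = 3
After iteration 6: m = 5, n_items = 3
After iteration 7: m = 6, n_items = 4
After iteration 8: m = 7, n_items = 4
After iteration 9: m = 8, n_items = 5
Loop ends.

Final answer: 5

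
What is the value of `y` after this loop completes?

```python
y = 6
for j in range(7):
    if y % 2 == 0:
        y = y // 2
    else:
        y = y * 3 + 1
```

Let's trace through this code step by step.

Initialize: y = 6
Entering loop: for j in range(7):
After iteration 1: j = 0, y = 3
After iteration 2: j = 1, y = 10
After iteration 3: j = 2, y = 5
After iteration 4: j = 3, y = 16
After iteration 5: j = 4, y = 8
After iteration 6: j = 5, y = 4
After iteration 7: j = 6, y = 2
Loop ends.

Final answer: 2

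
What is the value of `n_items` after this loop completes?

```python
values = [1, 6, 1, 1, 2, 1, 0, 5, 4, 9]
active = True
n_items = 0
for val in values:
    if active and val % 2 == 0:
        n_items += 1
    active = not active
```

Let's trace through this code step by step.

Initialize: values = [1, 6, 1, 1, 2, 1, 0, 5, 4, 9]
Initialize: active = True
Initialize: n_items = 0
Entering loop: for val in values:
After iteration 1: val = 1, active = False, n_items = 0
After iteration 2: val = 6, active = True, n_items = 0
After iteration 3: val = 1, active = False, n_items = 0
After iteration 4: val = 1, active = True, n_items = 0
After iteration 5: val = 2, active = False, n_items = 1
After iteration 6: val = 1, active = True, n_items = 1
After iteration 7: val = 0, active = False, n_items = 2
After iteration 8: val = 5, active = True, n_items = 2
After iteration 9: val = 4, active = False, n_items = 3
After iteration 10: val = 9, active = True, n_items = 3
Loop ends.

Final answer: 3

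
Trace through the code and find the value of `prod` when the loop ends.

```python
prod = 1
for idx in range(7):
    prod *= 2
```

Let's trace through this code step by step.

Initialize: prod = 1
Entering loop: for idx in range(7):
After iteration 1: idx = 0, prod = 2
After iteration 2: idx = 1, prod = 4
After iteration 3: idx = 2, prod = 8
After iteration 4: idx = 3, prod = 16
After iteration 5: idx = 4, prod = 32
After iteration 6: idx = 5, prod = 64
After iteration 7: idx = 6, prod = 128
Loop ends.

Final answer: 128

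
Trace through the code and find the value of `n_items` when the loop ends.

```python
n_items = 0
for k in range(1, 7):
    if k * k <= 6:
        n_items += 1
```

Let's trace through this code step by step.

Initialize: n_items = 0
Entering loop: for k in range(1, 7):
After iteration 1: k = 1, n_items = 1
After iteration 2: k = 2, n_items = 2
After iteration 3: k = 3, n_items = 2
After iteration 4: k = 4, n_items = 2
After iteration 5: k = 5, n_items = 2
After iteration 6: k = 6, n_items = 2
Loop ends.

Final answer: 2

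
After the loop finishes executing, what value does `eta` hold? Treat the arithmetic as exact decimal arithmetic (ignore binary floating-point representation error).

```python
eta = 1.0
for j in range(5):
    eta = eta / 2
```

Let's trace through this code step by step.

Initialize: eta = 1.0
Entering loop: for j in range(5):
After iteration 1: j = 0, eta = 0.5
After iteration 2: j = 1, eta = 0.25
After iteration 3: j = 2, eta = 0.125
After iteration 4: j = 3, eta = 0.0625
After iteration 5: j = 4, eta = 0.03125
Loop ends.

Final answer: 0.03125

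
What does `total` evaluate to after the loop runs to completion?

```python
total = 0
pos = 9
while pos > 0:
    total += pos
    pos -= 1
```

Let's trace through this code step by step.

Initialize: total = 0
Initialize: pos = 9
Entering loop: while pos > 0:
After iteration 1: total = 9, pos = 8
After iteration 2: total = 17, pos = 7
After iteration 3: total = 24, pos = 6
After iteration 4: total = 30, pos = 5
After iteration 5: total = 35, pos = 4
After iteration 6: total = 39, pos = 3
After iteration 7: total = 42, pos = 2
After iteration 8: total = 44, pos = 1
After iteration 9: total = 45, pos = 0
Loop ends.

Final answer: 45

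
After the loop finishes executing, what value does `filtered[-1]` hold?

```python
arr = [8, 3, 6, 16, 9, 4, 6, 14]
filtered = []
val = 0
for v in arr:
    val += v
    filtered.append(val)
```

Let's trace through this code step by step.

Initialize: arr = [8, 3, 6, 16, 9, 4, 6, 14]
Initialize: filtered = []
Initialize: val = 0
Entering loop: for v in arr:
After iteration 1: v = 8, filtered = [8], val = 8
After iteration 2: v = 3, filtered = [8, 11], val = 11
After iteration 3: v = 6, filtered = [8, 11, 17], val = 17
After iteration 4: v = 16, filtered = [8, 11, 17, 33], val = 33
After iteration 5: v = 9, filtered = [8, 11, 17, 33, 42], val = 42
After iteration 6: v = 4, filtered = [8, 11, 17, 33, 42, 46], val = 46
After iteration 7: v = 6, filtered = [8, 11, 17, 33, 42, 46, 52], val = 52
After iteration 8: v = 14, filtered = [8, 11, 17, 33, 42, 46, 52, 66], val = 66
Loop ends.
filtered[-1] = 66

Final answer: 66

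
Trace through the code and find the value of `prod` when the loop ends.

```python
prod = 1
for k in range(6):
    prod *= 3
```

Let's trace through this code step by step.

Initialize: prod = 1
Entering loop: for k in range(6):
After iteration 1: k = 0, prod = 3
After iteration 2: k = 1, prod = 9
After iteration 3: k = 2, prod = 27
After iteration 4: k = 3, prod = 81
After iteration 5: k = 4, prod = 243
After iteration 6: k = 5, prod = 729
Loop ends.

Final answer: 729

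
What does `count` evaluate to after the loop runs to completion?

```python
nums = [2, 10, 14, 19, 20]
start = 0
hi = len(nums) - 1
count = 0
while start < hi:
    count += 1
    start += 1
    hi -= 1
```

Let's trace through this code step by step.

Initialize: nums = [2, 10, 14, 19, 20]
Initialize: start = 0
Initialize: hi = 4
Initialize: count = 0
Entering loop: while start < hi:
After iteration 1: start = 1, hi = 3, count = 1
After iteration 2: start = 2, hi = 2, count = 2
Loop ends.

Final answer: 2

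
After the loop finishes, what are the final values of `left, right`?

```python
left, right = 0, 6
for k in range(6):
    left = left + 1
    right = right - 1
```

Let's trace through this code step by step.

Initialize: left = 0
Initialize: right = 6
Entering loop: for k in range(6):
After iteration 1: k = 0, left = 1, right = 5
After iteration 2: k = 1, left = 2, right = 4
After iteration 3: k = 2, left = 3, right = 3
After iteration 4: k = 3, left = 4, right = 2
After iteration 5: k = 4, left = 5, right = 1
After iteration 6: k = 5, left = 6, right = 0
Loop ends.

Final answer: 6, 0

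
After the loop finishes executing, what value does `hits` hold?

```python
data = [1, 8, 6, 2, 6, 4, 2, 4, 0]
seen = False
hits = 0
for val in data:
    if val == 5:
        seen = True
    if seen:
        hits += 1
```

Let's trace through this code step by step.

Initialize: data = [1, 8, 6, 2, 6, 4, 2, 4, 0]
Initialize: seen = False
Initialize: hits = 0
Entering loop: for val in data:
After iteration 1: val = 1, hits = 0
After iteration 2: val = 8, hits = 0
After iteration 3: val = 6, hits = 0
After iteration 4: val = 2, hits = 0
After iteration 5: val = 6, hits = 0
After iteration 6: val = 4, hits = 0
After iteration 7: val = 2, hits = 0
After iteration 8: val = 4, hits = 0
After iteration 9: val = 0, hits = 0
Loop ends.

Final answer: 0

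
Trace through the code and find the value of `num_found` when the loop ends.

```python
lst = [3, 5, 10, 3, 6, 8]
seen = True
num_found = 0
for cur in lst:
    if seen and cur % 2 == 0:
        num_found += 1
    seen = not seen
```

Let's trace through this code step by step.

Initialize: lst = [3, 5, 10, 3, 6, 8]
Initialize: seen = True
Initialize: num_found = 0
Entering loop: for cur in lst:
After iteration 1: cur = 3, seen = False, num_found = 0
After iteration 2: cur = 5, seen = True, num_found = 0
After iteration 3: cur = 10, seen = False, num_found = 1
After iteration 4: cur = 3, seen = True, num_found = 1
After iteration 5: cur = 6, seen = False, num_found = 2
After iteration 6: cur = 8, seen = True, num_found = 2
Loop ends.

Final answer: 2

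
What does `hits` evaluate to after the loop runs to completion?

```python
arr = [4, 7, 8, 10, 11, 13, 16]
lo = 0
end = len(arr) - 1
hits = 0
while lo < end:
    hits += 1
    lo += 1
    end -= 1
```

Let's trace through this code step by step.

Initialize: arr = [4, 7, 8, 10, 11, 13, 16]
Initialize: lo = 0
Initialize: end = 6
Initialize: hits = 0
Entering loop: while lo < end:
After iteration 1: lo = 1, end = 5, hits = 1
After iteration 2: lo = 2, end = 4, hits = 2
After iteration 3: lo = 3, end = 3, hits = 3
Loop ends.

Final answer: 3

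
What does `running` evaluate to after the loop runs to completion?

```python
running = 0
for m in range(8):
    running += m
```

Let's trace through this code step by step.

Initialize: running = 0
Entering loop: for m in range(8):
After iteration 1: m = 0, running = 0
After iteration 2: m = 1, running = 1
After iteration 3: m = 2, running = 3
After iteration 4: m = 3, running = 6
After iteration 5: m = 4, running = 10
After iteration 6: m = 5, running = 15
After iteration 7: m = 6, running = 21
After iteration 8: m = 7, running = 28
Loop ends.

Final answer: 28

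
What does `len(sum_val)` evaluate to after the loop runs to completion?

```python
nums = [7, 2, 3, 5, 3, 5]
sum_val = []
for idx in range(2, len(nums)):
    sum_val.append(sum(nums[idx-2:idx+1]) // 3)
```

Let's trace through this code step by step.

Initialize: nums = [7, 2, 3, 5, 3, 5]
Initialize: sum_val = []
Entering loop: for idx in range(2, len(nums)):
After iteration 1: idx = 2, sum_val = [4]
After iteration 2: idx = 3, sum_val = [4, 3]
After iteration 3: idx = 4, sum_val = [4, 3, 3]
After iteration 4: idx = 5, sum_val = [4, 3, 3, 4]
Loop ends.
len(sum_val) = 4

Final answer: 4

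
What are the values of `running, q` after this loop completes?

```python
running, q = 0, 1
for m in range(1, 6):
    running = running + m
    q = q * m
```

Let's trace through this code step by step.

Initialize: running = 0
Initialize: q = 1
Entering loop: for m in range(1, 6):
After iteration 1: m = 1, running = 1, q = 1
After iteration 2: m = 2, running = 3, q = 2
After iteration 3: m = 3, running = 6, q = 6
After iteration 4: m = 4, running = 10, q = 24
After iteration 5: m = 5, running = 15, q = 120
Loop ends.

Final answer: 15, 120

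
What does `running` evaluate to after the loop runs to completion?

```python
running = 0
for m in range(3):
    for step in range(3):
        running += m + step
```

Let's trace through this code step by step.

Initialize: running = 0
Entering loop: for m in range(3):
After iteration 1: m = 0, running = 3
After iteration 2: m = 1, running = 9
After iteration 3: m = 2, running = 18
Loop ends.

Final answer: 18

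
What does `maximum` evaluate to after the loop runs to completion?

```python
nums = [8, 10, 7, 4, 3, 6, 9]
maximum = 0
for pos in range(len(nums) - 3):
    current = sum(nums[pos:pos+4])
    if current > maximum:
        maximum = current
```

Let's trace through this code step by step.

Initialize: nums = [8, 10, 7, 4, 3, 6, 9]
Initialize: maximum = 0
Entering loop: for pos in range(len(nums) - 3):
After iteration 1: pos = 0, maximum = 29, current = 29
After iteration 2: pos = 1, maximum = 29, current = 24
After iteration 3: pos = 2, maximum = 29, current = 20
After iteration 4: pos = 3, maximum = 29, current = 22
Loop ends.

Final answer: 29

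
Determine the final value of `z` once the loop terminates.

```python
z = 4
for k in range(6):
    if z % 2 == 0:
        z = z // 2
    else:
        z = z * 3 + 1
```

Let's trace through this code step by step.

Initialize: z = 4
Entering loop: for k in range(6):
After iteration 1: k = 0, z = 2
After iteration 2: k = 1, z = 1
After iteration 3: k = 2, z = 4
After iteration 4: k = 3, z = 2
After iteration 5: k = 4, z = 1
After iteration 6: k = 5, z = 4
Loop ends.

Final answer: 4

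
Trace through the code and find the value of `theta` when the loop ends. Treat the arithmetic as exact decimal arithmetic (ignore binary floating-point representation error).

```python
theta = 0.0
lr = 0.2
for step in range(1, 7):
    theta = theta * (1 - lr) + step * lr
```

Let's trace through this code step by step.

Initialize: theta = 0.0
Initialize: lr = 0.2
Entering loop: for step in range(1, 7):
After iteration 1: step = 1, theta = 0.2
After iteration 2: step = 2, theta = 0.56
After iteration 3: step = 3, theta = 1.048
After iteration 4: step = 4, theta = 1.6384
After iteration 5: step = 5, theta = 2.31072
After iteration 6: step = 6, theta = 3.048576
Loop ends.

Final answer: 3.048576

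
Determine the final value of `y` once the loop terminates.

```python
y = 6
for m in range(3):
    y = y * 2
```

Let's trace through this code step by step.

Initialize: y = 6
Entering loop: for m in range(3):
After iteration 1: m = 0, y = 12
After iteration 2: m = 1, y = 24
After iteration 3: m = 2, y = 48
Loop ends.

Final answer: 48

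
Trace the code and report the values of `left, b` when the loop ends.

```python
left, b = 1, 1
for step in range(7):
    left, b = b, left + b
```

Let's trace through this code step by step.

Initialize: left = 1
Initialize: b = 1
Entering loop: for step in range(7):
After iteration 1: step = 0, left = 1, b = 2
After iteration 2: step = 1, left = 2, b = 3
After iteration 3: step = 2, left = 3, b = 5
After iteration 4: step = 3, left = 5, b = 8
After iteration 5: step = 4, left = 8, b = 13
After iteration 6: step = 5, left = 13, b = 21
After iteration 7: step = 6, left = 21, b = 34
Loop ends.

Final answer: 21, 34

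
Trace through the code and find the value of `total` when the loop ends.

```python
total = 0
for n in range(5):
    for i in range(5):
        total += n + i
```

Let's trace through this code step by step.

Initialize: total = 0
Entering loop: for n in range(5):
After iteration 1: n = 0, total = 10
After iteration 2: n = 1, total = 25
After iteration 3: n = 2, total = 45
After iteration 4: n = 3, total = 70
After iteration 5: n = 4, total = 100
Loop ends.

Final answer: 100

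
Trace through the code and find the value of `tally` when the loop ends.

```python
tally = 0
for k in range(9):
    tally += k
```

Let's trace through this code step by step.

Initialize: tally = 0
Entering loop: for k in range(9):
After iteration 1: k = 0, tally = 0
After iteration 2: k = 1, tally = 1
After iteration 3: k = 2, tally = 3
After iteration 4: k = 3, tally = 6
After iteration 5: k = 4, tally = 10
After iteration 6: k = 5, tally = 15
After iteration 7: k = 6, tally = 21
After iteration 8: k = 7, tally = 28
After iteration 9: k = 8, tally = 36
Loop ends.

Final answer: 36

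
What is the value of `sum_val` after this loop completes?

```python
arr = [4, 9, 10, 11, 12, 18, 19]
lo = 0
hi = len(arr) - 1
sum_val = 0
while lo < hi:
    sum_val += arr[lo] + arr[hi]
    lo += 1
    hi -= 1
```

Let's trace through this code step by step.

Initialize: arr = [4, 9, 10, 11, 12, 18, 19]
Initialize: lo = 0
Initialize: hi = 6
Initialize: sum_val = 0
Entering loop: while lo < hi:
After iteration 1: lo = 1, hi = 5, sum_val = 23
After iteration 2: lo = 2, hi = 4, sum_val = 50
After iteration 3: lo = 3, hi = 3, sum_val = 72
Loop ends.

Final answer: 72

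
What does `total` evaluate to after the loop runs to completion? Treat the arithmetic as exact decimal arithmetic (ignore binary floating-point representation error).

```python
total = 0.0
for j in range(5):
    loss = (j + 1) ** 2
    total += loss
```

Let's trace through this code step by step.

Initialize: total = 0.0
Entering loop: for j in range(5):
After iteration 1: j = 0, total = 1.0, loss = 1
After iteration 2: j = 1, total = 5.0, loss = 4
After iteration 3: j = 2, total = 14.0, loss = 9
After iteration 4: j = 3, total = 30.0, loss = 16
After iteration 5: j = 4, total = 55.0, loss = 25
Loop ends.

Final answer: 55.0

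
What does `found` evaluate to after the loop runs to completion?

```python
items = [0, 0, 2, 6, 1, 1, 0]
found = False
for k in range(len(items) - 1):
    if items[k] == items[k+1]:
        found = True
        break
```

Let's trace through this code step by step.

Initialize: items = [0, 0, 2, 6, 1, 1, 0]
Initialize: found = False
Entering loop: for k in range(len(items) - 1):
After iteration 1: k = 0, found = True
Loop ends.

Final answer: True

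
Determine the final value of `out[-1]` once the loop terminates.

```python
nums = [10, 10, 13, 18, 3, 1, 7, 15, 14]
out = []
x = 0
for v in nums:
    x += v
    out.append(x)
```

Let's trace through this code step by step.

Initialize: nums = [10, 10, 13, 18, 3, 1, 7, 15, 14]
Initialize: out = []
Initialize: x = 0
Entering loop: for v in nums:
After iteration 1: v = 10, out = [10], x = 10
After iteration 2: v = 10, out = [10, 20], x = 20
After iteration 3: v = 13, out = [10, 20, 33], x = 33
After iteration 4: v = 18, out = [10, 20, 33, 51], x = 51
After iteration 5: v = 3, out = [10, 20, 33, 51, 54], x = 54
After iteration 6: v = 1, out = [10, 20, 33, 51, 54, 55], x = 55
After iteration 7: v = 7, out = [10, 20, 33, 51, 54, 55, 62], x = 62
After iteration 8: v = 15, out = [10, 20, 33, 51, 54, 55, 62, 77], x = 77
After iteration 9: v = 14, out = [10, 20, 33, 51, 54, 55, 62, 77, 91], x = 91
Loop ends.
out[-1] = 91

Final answer: 91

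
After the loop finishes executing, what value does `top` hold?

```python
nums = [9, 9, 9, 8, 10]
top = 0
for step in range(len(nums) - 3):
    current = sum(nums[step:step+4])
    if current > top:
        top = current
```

Let's trace through this code step by step.

Initialize: nums = [9, 9, 9, 8, 10]
Initialize: top = 0
Entering loop: for step in range(len(nums) - 3):
After iteration 1: step = 0, top = 35, current = 35
After iteration 2: step = 1, top = 36, current = 36
Loop ends.

Final answer: 36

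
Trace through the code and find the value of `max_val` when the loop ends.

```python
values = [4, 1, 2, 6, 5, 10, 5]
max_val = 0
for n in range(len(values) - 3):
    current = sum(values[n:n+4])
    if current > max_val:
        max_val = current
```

Let's trace through this code step by step.

Initialize: values = [4, 1, 2, 6, 5, 10, 5]
Initialize: max_val = 0
Entering loop: for n in range(len(values) - 3):
After iteration 1: n = 0, max_val = 13, current = 13
After iteration 2: n = 1, max_val = 14, current = 14
After iteration 3: n = 2, max_val = 23, current = 23
After iteration 4: n = 3, max_val = 26, current = 26
Loop ends.

Final answer: 26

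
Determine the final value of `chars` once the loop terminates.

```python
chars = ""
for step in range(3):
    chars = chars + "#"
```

Let's trace through this code step by step.

Initialize: chars = ''
Entering loop: for step in range(3):
After iteration 1: step = 0, chars = '#'
After iteration 2: step = 1, chars = '##'
After iteration 3: step = 2, chars = '###'
Loop ends.

Final answer: '###'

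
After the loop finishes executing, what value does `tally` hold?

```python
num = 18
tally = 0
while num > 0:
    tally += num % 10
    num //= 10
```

Let's trace through this code step by step.

Initialize: num = 18
Initialize: tally = 0
Entering loop: while num > 0:
After iteration 1: num = 1, tally = 8
After iteration 2: num = 0, tally = 9
Loop ends.

Final answer: 9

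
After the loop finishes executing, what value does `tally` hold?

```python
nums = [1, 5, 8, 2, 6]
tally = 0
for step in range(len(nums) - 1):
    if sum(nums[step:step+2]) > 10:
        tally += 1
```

Let's trace through this code step by step.

Initialize: nums = [1, 5, 8, 2, 6]
Initialize: tally = 0
Entering loop: for step in range(len(nums) - 1):
After iteration 1: step = 0, tally = 0
After iteration 2: step = 1, tally = 1
After iteration 3: step = 2, tally = 1
After iteration 4: step = 3, tally = 1
Loop ends.

Final answer: 1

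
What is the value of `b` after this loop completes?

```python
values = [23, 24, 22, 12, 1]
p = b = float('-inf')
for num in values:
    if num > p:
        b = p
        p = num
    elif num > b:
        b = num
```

Let's trace through this code step by step.

Initialize: values = [23, 24, 22, 12, 1]
Initialize: p = -inf
Initialize: b = -inf
Entering loop: for num in values:
After iteration 1: num = 23, p = 23, b = -inf
After iteration 2: num = 24, p = 24, b = 23
After iteration 3: num = 22, p = 24, b = 23
After iteration 4: num = 12, p = 24, b = 23
After iteration 5: num = 1, p = 24, b = 23
Loop ends.

Final answer: 23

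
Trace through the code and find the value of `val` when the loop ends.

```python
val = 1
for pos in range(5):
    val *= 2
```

Let's trace through this code step by step.

Initialize: val = 1
Entering loop: for pos in range(5):
After iteration 1: pos = 0, val = 2
After iteration 2: pos = 1, val = 4
After iteration 3: pos = 2, val = 8
After iteration 4: pos = 3, val = 16
After iteration 5: pos = 4, val = 32
Loop ends.

Final answer: 32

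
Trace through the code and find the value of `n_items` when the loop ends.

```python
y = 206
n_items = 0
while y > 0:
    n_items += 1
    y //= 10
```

Let's trace through this code step by step.

Initialize: y = 206
Initialize: n_items = 0
Entering loop: while y > 0:
After iteration 1: y = 20, n_items = 1
After iteration 2: y = 2, n_items = 2
After iteration 3: y = 0, n_items = 3
Loop ends.

Final answer: 3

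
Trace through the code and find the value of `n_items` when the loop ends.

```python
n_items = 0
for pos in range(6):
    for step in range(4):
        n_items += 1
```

Let's trace through this code step by step.

Initialize: n_items = 0
Entering loop: for pos in range(6):
After iteration 1: pos = 0, n_items = 4
After iteration 2: pos = 1, n_items = 8
After iteration 3: pos = 2, n_items = 12
After iteration 4: pos = 3, n_items = 16
After iteration 5: pos = 4, n_items = 20
After iteration 6: pos = 5, n_items = 24
Loop ends.

Final answer: 24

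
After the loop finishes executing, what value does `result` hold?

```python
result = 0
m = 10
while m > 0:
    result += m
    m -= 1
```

Let's trace through this code step by step.

Initialize: result = 0
Initialize: m = 10
Entering loop: while m > 0:
After iteration 1: result = 10, m = 9
After iteration 2: result = 19, m = 8
After iteration 3: result = 27, m = 7
After iteration 4: result = 34, m = 6
After iteration 5: result = 40, m = 5
After iteration 6: result = 45, m = 4
After iteration 7: result = 49, m = 3
After iteration 8: result = 52, m = 2
After iteration 9: result = 54, m = 1
After iteration 10: result = 55, m = 0
Loop ends.

Final answer: 55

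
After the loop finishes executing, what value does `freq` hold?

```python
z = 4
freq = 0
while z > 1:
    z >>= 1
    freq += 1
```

Let's trace through this code step by step.

Initialize: z = 4
Initialize: freq = 0
Entering loop: while z > 1:
After iteration 1: z = 2, freq = 1
After iteration 2: z = 1, freq = 2
Loop ends.

Final answer: 2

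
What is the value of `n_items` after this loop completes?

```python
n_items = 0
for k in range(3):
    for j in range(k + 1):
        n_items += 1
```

Let's trace through this code step by step.

Initialize: n_items = 0
Entering loop: for k in range(3):
After iteration 1: k = 0, n_items = 1, j = 0
After iteration 2: k = 1, n_items = 3, j = 1
After iteration 3: k = 2, n_items = 6, j = 2
Loop ends.

Final answer: 6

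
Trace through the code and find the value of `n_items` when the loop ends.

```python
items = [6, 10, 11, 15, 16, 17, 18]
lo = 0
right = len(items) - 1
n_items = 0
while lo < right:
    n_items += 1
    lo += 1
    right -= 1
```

Let's trace through this code step by step.

Initialize: items = [6, 10, 11, 15, 16, 17, 18]
Initialize: lo = 0
Initialize: right = 6
Initialize: n_items = 0
Entering loop: while lo < right:
After iteration 1: lo = 1, right = 5, n_items = 1
After iteration 2: lo = 2, right = 4, n_items = 2
After iteration 3: lo = 3, right = 3, n_items = 3
Loop ends.

Final answer: 3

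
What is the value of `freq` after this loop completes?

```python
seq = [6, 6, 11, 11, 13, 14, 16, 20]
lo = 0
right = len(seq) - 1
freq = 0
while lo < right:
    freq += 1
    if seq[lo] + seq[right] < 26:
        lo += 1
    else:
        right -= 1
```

Let's trace through this code step by step.

Initialize: seq = [6, 6, 11, 11, 13, 14, 16, 20]
Initialize: lo = 0
Initialize: right = 7
Initialize: freq = 0
Entering loop: while lo < right:
After iteration 1: lo = 0, right = 6, freq = 1
After iteration 2: lo = 1, right = 6, freq = 2
After iteration 3: lo = 2, right = 6, freq = 3
After iteration 4: lo = 2, right = 5, freq = 4
After iteration 5: lo = 3, right = 5, freq = 5
After iteration 6: lo = 4, right = 5, freq = 6
After iteration 7: lo = 4, right = 4, freq = 7
Loop ends.

Final answer: 7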